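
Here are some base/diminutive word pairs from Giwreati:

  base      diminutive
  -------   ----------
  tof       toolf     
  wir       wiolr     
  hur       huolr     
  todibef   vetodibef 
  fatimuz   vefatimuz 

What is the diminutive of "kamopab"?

vekamopab

tof and todibef both end in -f yet inflect differently (toolf, vetodibef), so the final letter is not what conditions the rule; the number of vowels is.
"kamopab" has 3 vowels. The stems with 3 vowels (todibef → vetodibef, fatimuz → vefatimuz) add the prefix ve-.
So kamopab → vekamopab.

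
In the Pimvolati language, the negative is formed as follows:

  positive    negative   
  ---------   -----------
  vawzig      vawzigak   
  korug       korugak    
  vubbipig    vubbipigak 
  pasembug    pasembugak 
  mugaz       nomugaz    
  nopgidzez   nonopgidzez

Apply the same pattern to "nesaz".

nonesaz

"nesaz" ends in -z. The stems ending in -z (mugaz → nomugaz, nopgidzez → nonopgidzez) add the prefix no-.
The other pattern: stems ending in -g add -ak.
So nesaz → nonesaz.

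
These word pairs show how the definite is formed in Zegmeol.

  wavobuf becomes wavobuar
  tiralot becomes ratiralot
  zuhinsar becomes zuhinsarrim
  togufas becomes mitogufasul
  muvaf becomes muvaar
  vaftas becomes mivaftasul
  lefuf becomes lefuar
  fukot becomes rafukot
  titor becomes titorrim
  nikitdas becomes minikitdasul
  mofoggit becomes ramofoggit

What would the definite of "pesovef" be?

pesovear

muvaf and vaftas both have last vowel 'a' yet inflect differently (muvaar, mivaftasul), so the last vowel is not what conditions the rule; the final letter is.
"pesovef" ends in -f. The stems ending in -f (lefuf → lefuar, wavobuf → wavobuar, muvaf → muvaar) drop the final letter and add -ar.
The other patterns: stems ending in -t add the prefix ra-; stems ending in -s add mi- … -ul around the stem; stems ending in -r double the final consonant and add -im.
So pesovef → pesovear.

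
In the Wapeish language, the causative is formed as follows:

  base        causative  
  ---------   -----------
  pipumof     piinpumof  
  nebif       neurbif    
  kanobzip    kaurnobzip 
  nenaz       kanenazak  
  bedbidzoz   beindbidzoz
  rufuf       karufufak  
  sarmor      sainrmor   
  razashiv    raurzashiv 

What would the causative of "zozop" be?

"zozop" has last vowel 'o'. The stems whose last vowel is 'o' (bedbidzoz → beindbidzoz, pipumof → piinpumof, sarmor → sainrmor) insert -in- after the first vowel.
So zozop → zoinzop.

zoinzop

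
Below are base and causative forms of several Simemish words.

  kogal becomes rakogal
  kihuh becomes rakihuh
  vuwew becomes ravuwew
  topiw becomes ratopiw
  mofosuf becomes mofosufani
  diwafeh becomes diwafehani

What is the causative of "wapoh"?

diwafeh and kihuh both end in -h yet inflect differently (diwafehani, rakihuh), so the final letter is not what conditions the rule; the number of vowels is.
"wapoh" has 2 vowels. The stems with 2 vowels (topiw → ratopiw, kihuh → rakihuh, vuwew → ravuwew) add the prefix ra-.
So wapoh → rawapoh.

rawapoh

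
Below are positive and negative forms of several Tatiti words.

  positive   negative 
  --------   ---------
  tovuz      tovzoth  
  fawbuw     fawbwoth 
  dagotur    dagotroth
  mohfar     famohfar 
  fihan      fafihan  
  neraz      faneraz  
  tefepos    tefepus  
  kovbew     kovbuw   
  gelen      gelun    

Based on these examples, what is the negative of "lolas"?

falolas

dagotur and mohfar both end in -r yet inflect differently (dagotroth, famohfar), so the final letter is not what conditions the rule; the last vowel is.
"lolas" has last vowel 'a'. The stems whose last vowel is 'a' (mohfar → famohfar, fihan → fafihan, neraz → faneraz) add the prefix fa-.
The other patterns: stems whose last vowel is 'u' delete the last vowel and add -oth; stems whose last vowel is 'e' or 'o' change the last vowel to 'u'.
So lolas → falolas.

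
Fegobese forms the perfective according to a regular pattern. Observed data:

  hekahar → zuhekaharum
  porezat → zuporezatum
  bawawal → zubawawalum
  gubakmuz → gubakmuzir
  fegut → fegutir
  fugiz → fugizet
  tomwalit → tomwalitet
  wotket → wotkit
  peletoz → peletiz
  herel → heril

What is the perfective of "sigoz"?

sigiz

porezat and fegut both end in -t yet inflect differently (zuporezatum, fegutir), so the final letter is not what conditions the rule; the last vowel is.
"sigoz" has last vowel 'o'. The one such stem in the data (peletoz → peletiz) changes the last vowel to 'i' (as do wotket, herel), so the same rule applies.
So sigoz → sigiz.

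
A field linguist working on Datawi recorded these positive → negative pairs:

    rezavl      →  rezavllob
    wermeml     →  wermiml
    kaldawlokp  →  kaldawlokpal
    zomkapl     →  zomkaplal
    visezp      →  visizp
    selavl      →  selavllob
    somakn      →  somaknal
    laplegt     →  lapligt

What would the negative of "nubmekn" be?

nubmeknal

selavl and zomkapl both end in -l yet inflect differently (selavllob, zomkaplal), so the final letter is not what conditions the rule; the second-to-last letter is.
"nubmekn" has second-to-last letter 'k'. The stems whose second-to-last letter is 'k' (kaldawlokp → kaldawlokpal, somakn → somaknal) add -al.
So nubmekn → nubmeknal.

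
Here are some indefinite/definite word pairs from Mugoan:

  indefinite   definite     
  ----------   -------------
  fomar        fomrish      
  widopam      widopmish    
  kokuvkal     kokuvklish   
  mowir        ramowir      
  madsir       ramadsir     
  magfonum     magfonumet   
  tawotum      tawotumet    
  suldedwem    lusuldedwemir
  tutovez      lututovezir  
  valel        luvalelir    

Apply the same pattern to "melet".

fomar and mowir both end in -r yet inflect differently (fomrish, ramowir), so the final letter is not what conditions the rule; the last vowel is.
"melet" has last vowel 'e'. The stems whose last vowel is 'e' (suldedwem → lusuldedwemir, tutovez → lututovezir, valel → luvalelir) add lu- … -ir around the stem.
The other patterns: stems whose last vowel is 'a' delete the last vowel and add -ish; stems whose last vowel is 'i' add the prefix ra-; stems whose last vowel is 'u' add -et.
So melet → lumeletir.

lumeletir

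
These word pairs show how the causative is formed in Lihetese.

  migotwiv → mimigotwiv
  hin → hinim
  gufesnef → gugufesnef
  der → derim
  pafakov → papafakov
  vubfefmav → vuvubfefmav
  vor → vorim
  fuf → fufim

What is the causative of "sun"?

"sun" has 1 vowel. The stems with 1 vowel (hin → hinim, vor → vorim, der → derim) add -im.
The other pattern: stems with 3 vowels repeat the first consonant+vowel as a prefix.
So sun → sunim.

sunim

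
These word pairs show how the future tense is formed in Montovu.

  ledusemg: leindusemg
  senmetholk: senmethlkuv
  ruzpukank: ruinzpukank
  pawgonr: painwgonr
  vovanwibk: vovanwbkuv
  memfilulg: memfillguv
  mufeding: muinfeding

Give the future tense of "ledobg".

ledbguv

memfilulg and mufeding both end in -g yet inflect differently (memfillguv, muinfeding), so the final letter is not what conditions the rule; the second-to-last letter is.
"ledobg" has second-to-last letter 'b'. The one such stem in the data (vovanwibk → vovanwbkuv) deletes the last vowel and adds -uv (as do senmetholk, memfilulg), so the same rule applies.
So ledobg → ledbguv.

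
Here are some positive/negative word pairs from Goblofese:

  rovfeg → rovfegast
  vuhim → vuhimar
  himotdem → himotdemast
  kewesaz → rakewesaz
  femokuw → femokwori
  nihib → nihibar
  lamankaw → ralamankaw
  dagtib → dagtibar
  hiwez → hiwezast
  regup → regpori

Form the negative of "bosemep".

bosemepast

vuhim and himotdem both end in -m yet inflect differently (vuhimar, himotdemast), so the final letter is not what conditions the rule; the last vowel is.
"bosemep" has last vowel 'e'. The stems whose last vowel is 'e' (himotdem → himotdemast, rovfeg → rovfegast, hiwez → hiwezast) add -ast.
The other patterns: stems whose last vowel is 'u' delete the last vowel and add -ori; stems whose last vowel is 'i' add -ar; stems whose last vowel is 'a' add the prefix ra-.
So bosemep → bosemepast.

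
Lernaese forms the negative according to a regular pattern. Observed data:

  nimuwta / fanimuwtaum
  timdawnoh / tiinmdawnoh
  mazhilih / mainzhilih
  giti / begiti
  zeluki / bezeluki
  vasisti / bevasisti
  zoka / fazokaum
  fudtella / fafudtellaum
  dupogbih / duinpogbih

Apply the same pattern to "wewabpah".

"wewabpah" ends in -h. The stems ending in -h (mazhilih → mainzhilih, dupogbih → duinpogbih, timdawnoh → tiinmdawnoh) insert -in- after the first vowel.
The other patterns: stems ending in -i add the prefix be-; stems ending in -a add fa- … -um around the stem.
So wewabpah → weinwabpah.

weinwabpah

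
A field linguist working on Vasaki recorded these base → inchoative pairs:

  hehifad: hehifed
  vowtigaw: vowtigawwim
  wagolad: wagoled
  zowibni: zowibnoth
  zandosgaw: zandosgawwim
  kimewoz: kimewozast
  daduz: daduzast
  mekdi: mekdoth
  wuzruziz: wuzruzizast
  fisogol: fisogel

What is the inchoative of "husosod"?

husosed

wuzruziz and zowibni both have last vowel 'i' yet inflect differently (wuzruzizast, zowibnoth), so the last vowel is not what conditions the rule; the final letter is.
"husosod" ends in -d. The stems ending in -d (hehifad → hehifed, wagolad → wagoled) change the last vowel to 'e'.
So husosod → husosed.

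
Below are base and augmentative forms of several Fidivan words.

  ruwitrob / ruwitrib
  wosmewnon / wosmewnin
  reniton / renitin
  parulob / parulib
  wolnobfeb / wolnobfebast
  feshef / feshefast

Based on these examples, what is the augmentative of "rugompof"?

ruwitrob and wolnobfeb both end in -b yet inflect differently (ruwitrib, wolnobfebast), so the final letter is not what conditions the rule; the last vowel is.
"rugompof" has last vowel 'o'. The stems whose last vowel is 'o' (ruwitrob → ruwitrib, wosmewnon → wosmewnin, reniton → renitin) change the last vowel to 'i'.
So rugompof → rugompif.

rugompif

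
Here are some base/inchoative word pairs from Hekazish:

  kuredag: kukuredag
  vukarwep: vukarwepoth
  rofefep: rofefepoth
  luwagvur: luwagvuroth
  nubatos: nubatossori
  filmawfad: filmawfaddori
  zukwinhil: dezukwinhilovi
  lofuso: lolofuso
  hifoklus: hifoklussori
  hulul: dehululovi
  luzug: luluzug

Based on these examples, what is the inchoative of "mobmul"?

demobmulovi

hulul and hifoklus both have last vowel 'u' yet inflect differently (dehululovi, hifoklussori), so the last vowel is not what conditions the rule; the final letter is.
"mobmul" ends in -l. The stems ending in -l (zukwinhil → dezukwinhilovi, hulul → dehululovi) add de- … -ovi around the stem.
So mobmul → demobmulovi.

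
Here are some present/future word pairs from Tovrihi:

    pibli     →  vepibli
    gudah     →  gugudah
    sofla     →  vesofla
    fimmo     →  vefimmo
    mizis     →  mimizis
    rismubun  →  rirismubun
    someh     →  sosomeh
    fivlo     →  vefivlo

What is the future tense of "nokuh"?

sofla and gudah both have last vowel 'a' yet inflect differently (vesofla, gugudah), so the last vowel is not what conditions the rule; whether the stem ends in a vowel or a consonant is.
"nokuh" ends in a consonant. The stems ending in a consonant (rismubun → rirismubun, gudah → gugudah, someh → sosomeh) repeat the first consonant+vowel as a prefix.
So nokuh → nonokuh.

nonokuh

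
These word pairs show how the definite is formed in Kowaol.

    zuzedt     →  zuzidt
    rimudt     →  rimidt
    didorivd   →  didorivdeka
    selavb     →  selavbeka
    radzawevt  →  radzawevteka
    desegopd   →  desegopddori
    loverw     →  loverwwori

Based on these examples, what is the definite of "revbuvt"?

revbuvteka

zuzedt and radzawevt both end in -t yet inflect differently (zuzidt, radzawevteka), so the final letter is not what conditions the rule; the second-to-last letter is.
"revbuvt" has second-to-last letter 'v'. The stems whose second-to-last letter is 'v' (didorivd → didorivdeka, selavb → selavbeka, radzawevt → radzawevteka) add -eka.
The other patterns: stems whose second-to-last letter is 'd' change the last vowel to 'i'; stems whose second-to-last letter is 'p' or 'r' double the final consonant and add -ori.
So revbuvt → revbuvteka.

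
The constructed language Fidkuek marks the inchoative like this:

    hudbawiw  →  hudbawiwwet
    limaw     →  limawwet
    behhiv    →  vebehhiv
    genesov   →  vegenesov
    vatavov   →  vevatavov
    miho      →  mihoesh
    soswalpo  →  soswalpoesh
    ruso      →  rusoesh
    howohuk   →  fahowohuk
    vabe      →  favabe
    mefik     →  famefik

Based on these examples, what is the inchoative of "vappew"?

vappewwet

hudbawiw and behhiv both have last vowel 'i' yet inflect differently (hudbawiwwet, vebehhiv), so the last vowel is not what conditions the rule; the final letter is.
"vappew" ends in -w. The stems ending in -w (hudbawiw → hudbawiwwet, limaw → limawwet) double the final consonant and add -et.
So vappew → vappewwet.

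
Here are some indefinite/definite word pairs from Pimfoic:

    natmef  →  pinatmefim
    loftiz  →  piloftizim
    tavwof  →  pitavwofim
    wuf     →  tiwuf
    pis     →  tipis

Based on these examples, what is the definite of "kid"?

natmef and wuf both end in -f yet inflect differently (pinatmefim, tiwuf), so the final letter is not what conditions the rule; the number of vowels is.
"kid" has 1 vowel. The stems with 1 vowel (wuf → tiwuf, pis → tipis) add the prefix ti-.
The other pattern: stems with 2 vowels add pi- … -im around the stem.
So kid → tikid.

tikid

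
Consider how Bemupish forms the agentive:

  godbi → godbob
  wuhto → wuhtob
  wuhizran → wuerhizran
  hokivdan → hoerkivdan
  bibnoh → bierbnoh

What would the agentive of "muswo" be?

muswob

wuhto and bibnoh both have last vowel 'o' yet inflect differently (wuhtob, bierbnoh), so the last vowel is not what conditions the rule; whether the stem ends in a vowel or a consonant is.
"muswo" ends in a vowel. The stems ending in a vowel (godbi → godbob, wuhto → wuhtob) drop the final letter and add -ob.
So muswo → muswob.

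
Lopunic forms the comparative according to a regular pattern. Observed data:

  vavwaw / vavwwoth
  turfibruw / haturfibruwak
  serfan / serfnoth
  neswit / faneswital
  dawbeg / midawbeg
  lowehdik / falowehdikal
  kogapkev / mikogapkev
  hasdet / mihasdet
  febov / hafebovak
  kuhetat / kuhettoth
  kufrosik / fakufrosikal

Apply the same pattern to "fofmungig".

fafofmungigal

turfibruw and vavwaw both end in -w yet inflect differently (haturfibruwak, vavwwoth), so the final letter is not what conditions the rule; the last vowel is.
"fofmungig" has last vowel 'i'. The stems whose last vowel is 'i' (lowehdik → falowehdikal, neswit → faneswital, kufrosik → fakufrosikal) add fa- … -al around the stem.
The other patterns: stems whose last vowel is 'o' or 'u' add ha- … -ak around the stem; stems whose last vowel is 'a' delete the last vowel and add -oth; stems whose last vowel is 'e' add the prefix mi-.
So fofmungig → fafofmungigal.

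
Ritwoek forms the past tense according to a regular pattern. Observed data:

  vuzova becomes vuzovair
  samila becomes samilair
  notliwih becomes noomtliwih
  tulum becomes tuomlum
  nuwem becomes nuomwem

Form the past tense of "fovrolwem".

foomvrolwem

vuzova and notliwih both have 3 vowels yet inflect differently (vuzovair, noomtliwih), so the number of vowels is not what conditions the rule; whether the stem ends in a vowel or a consonant is.
"fovrolwem" ends in a consonant. The stems ending in a consonant (notliwih → noomtliwih, tulum → tuomlum, nuwem → nuomwem) insert -om- after the first vowel.
So fovrolwem → foomvrolwem.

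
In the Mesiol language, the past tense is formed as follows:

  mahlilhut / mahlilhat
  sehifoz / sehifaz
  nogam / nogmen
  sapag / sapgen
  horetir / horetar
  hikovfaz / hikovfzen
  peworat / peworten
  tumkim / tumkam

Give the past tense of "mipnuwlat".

mipnuwlten

nogam and tumkim both end in -m yet inflect differently (nogmen, tumkam), so the final letter is not what conditions the rule; the last vowel is.
"mipnuwlat" has last vowel 'a'. The stems whose last vowel is 'a' (hikovfaz → hikovfzen, peworat → peworten, sapag → sapgen) delete the last vowel and add -en.
So mipnuwlat → mipnuwlten.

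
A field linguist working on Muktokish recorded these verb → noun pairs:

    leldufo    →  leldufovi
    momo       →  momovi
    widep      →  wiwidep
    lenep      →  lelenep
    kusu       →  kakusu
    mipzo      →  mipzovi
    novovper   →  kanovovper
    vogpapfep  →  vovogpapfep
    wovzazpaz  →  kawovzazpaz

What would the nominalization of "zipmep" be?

lenep and novovper both have last vowel 'e' yet inflect differently (lelenep, kanovovper), so the last vowel is not what conditions the rule; the final letter is.
"zipmep" ends in -p. The stems ending in -p (lenep → lelenep, widep → wiwidep, vogpapfep → vovogpapfep) repeat the first consonant+vowel as a prefix.
The other patterns: stems ending in -o drop the final letter and add -ovi; stems ending in -r, -u or -z add the prefix ka-.
So zipmep → zizipmep.

zizipmep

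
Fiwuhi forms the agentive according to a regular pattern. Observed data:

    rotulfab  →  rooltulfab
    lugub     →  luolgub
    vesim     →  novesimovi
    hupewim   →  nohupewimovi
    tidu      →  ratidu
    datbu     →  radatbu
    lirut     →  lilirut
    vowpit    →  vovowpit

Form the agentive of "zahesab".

"zahesab" ends in -b. The stems ending in -b (rotulfab → rooltulfab, lugub → luolgub) insert -ol- after the first vowel.
So zahesab → zaolhesab.

zaolhesab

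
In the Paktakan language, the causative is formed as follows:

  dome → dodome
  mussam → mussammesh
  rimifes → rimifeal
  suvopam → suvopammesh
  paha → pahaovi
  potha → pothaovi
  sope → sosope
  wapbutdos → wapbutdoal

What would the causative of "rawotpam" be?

"rawotpam" ends in -m. The stems ending in -m (mussam → mussammesh, suvopam → suvopammesh) double the final consonant and add -esh.
The other patterns: stems ending in -e repeat the first consonant+vowel as a prefix; stems ending in -s drop the final letter and add -al; stems ending in -a add -ovi.
So rawotpam → rawotpammesh.

rawotpammesh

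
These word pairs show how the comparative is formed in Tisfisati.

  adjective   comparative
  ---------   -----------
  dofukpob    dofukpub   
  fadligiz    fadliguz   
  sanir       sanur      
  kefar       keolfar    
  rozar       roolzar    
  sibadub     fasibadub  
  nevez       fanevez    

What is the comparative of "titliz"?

sanir and kefar both end in -r yet inflect differently (sanur, keolfar), so the final letter is not what conditions the rule; the last vowel is.
"titliz" has last vowel 'i'. The stems whose last vowel is 'i' (fadligiz → fadliguz, sanir → sanur) change the last vowel to 'u'.
The other patterns: stems whose last vowel is 'a' insert -ol- after the first vowel; stems whose last vowel is 'e' or 'u' add the prefix fa-.
So titliz → titluz.

titluz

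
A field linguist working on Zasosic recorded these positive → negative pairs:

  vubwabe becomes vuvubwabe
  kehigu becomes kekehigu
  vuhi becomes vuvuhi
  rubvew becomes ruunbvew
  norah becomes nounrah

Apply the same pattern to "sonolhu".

sosonolhu

vubwabe and rubvew both have last vowel 'e' yet inflect differently (vuvubwabe, ruunbvew), so the last vowel is not what conditions the rule; whether the stem ends in a vowel or a consonant is.
"sonolhu" ends in a vowel. The stems ending in a vowel (vubwabe → vuvubwabe, kehigu → kekehigu, vuhi → vuvuhi) repeat the first consonant+vowel as a prefix.
The other pattern: stems ending in a consonant insert -un- after the first vowel.
So sonolhu → sosonolhu.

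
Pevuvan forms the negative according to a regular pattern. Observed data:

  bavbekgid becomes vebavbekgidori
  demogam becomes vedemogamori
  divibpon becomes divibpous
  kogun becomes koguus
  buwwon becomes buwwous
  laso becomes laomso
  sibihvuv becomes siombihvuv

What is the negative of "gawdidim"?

vegawdidimori

divibpon and laso both have last vowel 'o' yet inflect differently (divibpous, laomso), so the last vowel is not what conditions the rule; the final letter is.
"gawdidim" ends in -m. The one such stem in the data (demogam → vedemogamori) adds ve- … -ori around the stem, so the same rule applies.
The other patterns: stems ending in -n drop the final letter and add -us; stems ending in -o or -v insert -om- after the first vowel.
So gawdidim → vegawdidimori.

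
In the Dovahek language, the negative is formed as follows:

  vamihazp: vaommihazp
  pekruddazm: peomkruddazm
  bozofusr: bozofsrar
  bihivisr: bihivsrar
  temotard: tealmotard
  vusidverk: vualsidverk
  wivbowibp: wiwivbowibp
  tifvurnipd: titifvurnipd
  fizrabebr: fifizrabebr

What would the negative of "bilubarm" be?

vamihazp and wivbowibp both end in -p yet inflect differently (vaommihazp, wiwivbowibp), so the final letter is not what conditions the rule; the second-to-last letter is.
"bilubarm" has second-to-last letter 'r'. The stems whose second-to-last letter is 'r' (temotard → tealmotard, vusidverk → vualsidverk) insert -al- after the first vowel.
The other patterns: stems whose second-to-last letter is 'z' insert -om- after the first vowel; stems whose second-to-last letter is 's' delete the last vowel and add -ar; stems whose second-to-last letter is 'b' or 'p' repeat the first consonant+vowel as a prefix.
So bilubarm → biallubarm.

biallubarm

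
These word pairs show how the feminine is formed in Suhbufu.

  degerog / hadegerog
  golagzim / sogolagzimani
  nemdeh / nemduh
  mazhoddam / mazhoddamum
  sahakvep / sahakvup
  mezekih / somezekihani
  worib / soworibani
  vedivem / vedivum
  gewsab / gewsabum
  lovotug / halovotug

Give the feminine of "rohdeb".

nemdeh and mezekih both end in -h yet inflect differently (nemduh, somezekihani), so the final letter is not what conditions the rule; the last vowel is.
"rohdeb" has last vowel 'e'. The stems whose last vowel is 'e' (vedivem → vedivum, nemdeh → nemduh, sahakvep → sahakvup) change the last vowel to 'u'.
The other patterns: stems whose last vowel is 'o' or 'u' add the prefix ha-; stems whose last vowel is 'i' add so- … -ani around the stem; stems whose last vowel is 'a' add -um.
So rohdeb → rohdub.

rohdub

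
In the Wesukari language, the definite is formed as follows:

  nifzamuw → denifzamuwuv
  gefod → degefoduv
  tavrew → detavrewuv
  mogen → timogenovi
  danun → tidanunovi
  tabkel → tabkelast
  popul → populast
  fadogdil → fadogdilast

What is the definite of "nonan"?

tinonanovi

"nonan" ends in -n. The stems ending in -n (mogen → timogenovi, danun → tidanunovi) add ti- … -ovi around the stem.
So nonan → tinonanovi.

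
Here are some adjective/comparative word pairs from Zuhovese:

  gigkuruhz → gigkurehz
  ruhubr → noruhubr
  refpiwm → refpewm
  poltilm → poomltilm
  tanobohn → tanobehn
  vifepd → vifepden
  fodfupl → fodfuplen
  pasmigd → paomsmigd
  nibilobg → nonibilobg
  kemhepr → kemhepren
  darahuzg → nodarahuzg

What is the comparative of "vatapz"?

vatapzen

"vatapz" has second-to-last letter 'p'. The stems whose second-to-last letter is 'p' (fodfupl → fodfuplen, kemhepr → kemhepren, vifepd → vifepden) add -en.
So vatapz → vatapzen.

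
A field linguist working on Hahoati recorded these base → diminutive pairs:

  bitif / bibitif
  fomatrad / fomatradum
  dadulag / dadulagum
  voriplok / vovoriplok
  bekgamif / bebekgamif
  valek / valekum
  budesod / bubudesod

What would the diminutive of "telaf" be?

budesod and fomatrad both end in -d yet inflect differently (bubudesod, fomatradum), so the final letter is not what conditions the rule; the last vowel is.
"telaf" has last vowel 'a'. The stems whose last vowel is 'a' (fomatrad → fomatradum, dadulag → dadulagum) add -um.
So telaf → telafum.

telafum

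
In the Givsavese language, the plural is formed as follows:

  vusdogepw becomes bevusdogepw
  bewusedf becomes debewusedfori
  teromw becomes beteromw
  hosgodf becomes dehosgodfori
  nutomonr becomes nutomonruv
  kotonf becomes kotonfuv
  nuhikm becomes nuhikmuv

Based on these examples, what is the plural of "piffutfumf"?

bepiffutfumf

"piffutfumf" has second-to-last letter 'm'. The one such stem in the data (teromw → beteromw) adds the prefix be-, so the same rule applies.
So piffutfumf → bepiffutfumf.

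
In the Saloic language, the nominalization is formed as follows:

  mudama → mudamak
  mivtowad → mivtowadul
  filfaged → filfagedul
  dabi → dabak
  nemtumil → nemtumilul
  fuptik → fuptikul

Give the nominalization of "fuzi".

"fuzi" ends in a vowel. The stems ending in a vowel (mudama → mudamak, dabi → dabak) drop the final letter and add -ak.
The other pattern: stems ending in a consonant add -ul.
So fuzi → fuzak.

fuzak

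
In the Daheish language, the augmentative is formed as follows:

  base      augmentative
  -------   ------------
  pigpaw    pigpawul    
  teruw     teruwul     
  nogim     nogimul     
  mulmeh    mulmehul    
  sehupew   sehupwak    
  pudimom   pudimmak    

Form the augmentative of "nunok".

nunokul

"nunok" has 2 vowels. The stems with 2 vowels (pigpaw → pigpawul, teruw → teruwul, nogim → nogimul) add -ul.
So nunok → nunokul.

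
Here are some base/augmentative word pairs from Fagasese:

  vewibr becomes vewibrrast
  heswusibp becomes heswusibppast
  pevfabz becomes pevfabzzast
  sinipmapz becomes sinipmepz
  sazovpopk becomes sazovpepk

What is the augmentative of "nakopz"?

nakepz

pevfabz and sinipmapz both end in -z yet inflect differently (pevfabzzast, sinipmepz), so the final letter is not what conditions the rule; the second-to-last letter is.
"nakopz" has second-to-last letter 'p'. The stems whose second-to-last letter is 'p' (sinipmapz → sinipmepz, sazovpopk → sazovpepk) change the last vowel to 'e'.
The other pattern: stems whose second-to-last letter is 'b' double the final consonant and add -ast.
So nakopz → nakepz.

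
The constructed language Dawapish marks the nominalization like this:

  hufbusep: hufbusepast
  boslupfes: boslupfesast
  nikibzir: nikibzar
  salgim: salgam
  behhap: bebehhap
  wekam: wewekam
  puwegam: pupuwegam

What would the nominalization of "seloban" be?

seseloban

hufbusep and behhap both end in -p yet inflect differently (hufbusepast, bebehhap), so the final letter is not what conditions the rule; the last vowel is.
"seloban" has last vowel 'a'. The stems whose last vowel is 'a' (behhap → bebehhap, wekam → wewekam, puwegam → pupuwegam) repeat the first consonant+vowel as a prefix.
The other patterns: stems whose last vowel is 'e' add -ast; stems whose last vowel is 'i' change the last vowel to 'a'.
So seloban → seseloban.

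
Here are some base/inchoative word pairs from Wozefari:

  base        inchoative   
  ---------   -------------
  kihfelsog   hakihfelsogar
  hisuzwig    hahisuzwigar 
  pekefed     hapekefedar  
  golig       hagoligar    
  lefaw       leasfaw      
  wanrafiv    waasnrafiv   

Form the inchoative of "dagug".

"dagug" ends in -g. The stems ending in -g (kihfelsog → hakihfelsogar, hisuzwig → hahisuzwigar, golig → hagoligar) add ha- … -ar around the stem.
The other pattern: stems ending in -v or -w insert -as- after the first vowel.
So dagug → hadagugar.

hadagugar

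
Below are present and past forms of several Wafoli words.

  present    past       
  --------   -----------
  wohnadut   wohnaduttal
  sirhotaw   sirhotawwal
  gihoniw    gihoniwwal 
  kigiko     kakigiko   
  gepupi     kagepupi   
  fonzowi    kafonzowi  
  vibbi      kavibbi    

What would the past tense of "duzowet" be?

"duzowet" ends in a consonant. The stems ending in a consonant (wohnadut → wohnaduttal, sirhotaw → sirhotawwal, gihoniw → gihoniwwal) double the final consonant and add -al.
So duzowet → duzowettal.

duzowettal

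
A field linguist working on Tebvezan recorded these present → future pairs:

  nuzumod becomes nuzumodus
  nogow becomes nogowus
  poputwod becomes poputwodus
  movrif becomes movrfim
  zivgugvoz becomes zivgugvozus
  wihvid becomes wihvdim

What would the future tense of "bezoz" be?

"bezoz" has last vowel 'o'. The stems whose last vowel is 'o' (poputwod → poputwodus, nuzumod → nuzumodus, nogow → nogowus) add -us.
So bezoz → bezozus.

bezozus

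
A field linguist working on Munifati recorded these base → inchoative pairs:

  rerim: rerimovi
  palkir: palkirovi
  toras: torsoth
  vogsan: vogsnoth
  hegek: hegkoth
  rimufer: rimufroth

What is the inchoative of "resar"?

resroth

palkir and rimufer both end in -r yet inflect differently (palkirovi, rimufroth), so the final letter is not what conditions the rule; the last vowel is.
"resar" has last vowel 'a'. The stems whose last vowel is 'a' (toras → torsoth, vogsan → vogsnoth) delete the last vowel and add -oth.
The other pattern: stems whose last vowel is 'i' add -ovi.
So resar → resroth.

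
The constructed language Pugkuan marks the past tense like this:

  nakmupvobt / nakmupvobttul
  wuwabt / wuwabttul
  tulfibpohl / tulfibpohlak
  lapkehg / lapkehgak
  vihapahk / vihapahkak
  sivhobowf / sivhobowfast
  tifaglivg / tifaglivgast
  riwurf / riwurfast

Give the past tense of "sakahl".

"sakahl" has second-to-last letter 'h'. The stems whose second-to-last letter is 'h' (tulfibpohl → tulfibpohlak, lapkehg → lapkehgak, vihapahk → vihapahkak) add -ak.
The other patterns: stems whose second-to-last letter is 'b' double the final consonant and add -ul; stems whose second-to-last letter is 'r', 'v' or 'w' add -ast.
So sakahl → sakahlak.

sakahlak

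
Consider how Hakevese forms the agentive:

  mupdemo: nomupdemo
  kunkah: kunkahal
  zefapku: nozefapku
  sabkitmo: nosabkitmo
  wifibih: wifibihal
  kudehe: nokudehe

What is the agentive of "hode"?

"hode" ends in a vowel. The stems ending in a vowel (sabkitmo → nosabkitmo, mupdemo → nomupdemo, zefapku → nozefapku) add the prefix no-.
The other pattern: stems ending in a consonant add -al.
So hode → nohode.

nohode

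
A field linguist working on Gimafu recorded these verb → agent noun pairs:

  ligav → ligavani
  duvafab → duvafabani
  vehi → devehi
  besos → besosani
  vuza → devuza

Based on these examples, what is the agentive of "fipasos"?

fipasosani

duvafab and vuza both have last vowel 'a' yet inflect differently (duvafabani, devuza), so the last vowel is not what conditions the rule; whether the stem ends in a vowel or a consonant is.
"fipasos" ends in a consonant. The stems ending in a consonant (besos → besosani, duvafab → duvafabani, ligav → ligavani) add -ani.
The other pattern: stems ending in a vowel add the prefix de-.
So fipasos → fipasosani.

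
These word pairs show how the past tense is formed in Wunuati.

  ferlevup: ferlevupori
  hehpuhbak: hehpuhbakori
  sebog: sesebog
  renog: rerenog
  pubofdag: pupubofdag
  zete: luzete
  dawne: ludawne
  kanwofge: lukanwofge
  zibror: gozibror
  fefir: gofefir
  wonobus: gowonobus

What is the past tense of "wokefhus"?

hehpuhbak and pubofdag both have last vowel 'a' yet inflect differently (hehpuhbakori, pupubofdag), so the last vowel is not what conditions the rule; the final letter is.
"wokefhus" ends in -s. The one such stem in the data (wonobus → gowonobus) adds the prefix go-, so the same rule applies.
The other patterns: stems ending in -k or -p add -ori; stems ending in -g repeat the first consonant+vowel as a prefix; stems ending in -e add the prefix lu-.
So wokefhus → gowokefhus.

gowokefhus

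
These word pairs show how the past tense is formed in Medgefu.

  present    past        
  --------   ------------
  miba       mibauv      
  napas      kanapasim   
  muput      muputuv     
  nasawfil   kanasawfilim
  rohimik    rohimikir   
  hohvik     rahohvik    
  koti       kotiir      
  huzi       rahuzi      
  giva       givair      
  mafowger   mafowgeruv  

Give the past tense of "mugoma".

miba and giva both end in -a yet inflect differently (mibauv, givair), so the final letter is not what conditions the rule; the first letter is.
"mugoma" begins with m-. The stems beginning with m- (miba → mibauv, mafowger → mafowgeruv, muput → muputuv) add -uv.
So mugoma → mugomauv.

mugomauv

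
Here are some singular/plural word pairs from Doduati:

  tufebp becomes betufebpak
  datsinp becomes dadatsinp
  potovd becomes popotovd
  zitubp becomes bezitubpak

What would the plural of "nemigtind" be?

nenemigtind

zitubp and datsinp both end in -p yet inflect differently (bezitubpak, dadatsinp), so the final letter is not what conditions the rule; the second-to-last letter is.
"nemigtind" has second-to-last letter 'n'. The one such stem in the data (datsinp → dadatsinp) repeats the first consonant+vowel as a prefix (as does potovd), so the same rule applies.
The other pattern: stems whose second-to-last letter is 'b' add be- … -ak around the stem.
So nemigtind → nenemigtind.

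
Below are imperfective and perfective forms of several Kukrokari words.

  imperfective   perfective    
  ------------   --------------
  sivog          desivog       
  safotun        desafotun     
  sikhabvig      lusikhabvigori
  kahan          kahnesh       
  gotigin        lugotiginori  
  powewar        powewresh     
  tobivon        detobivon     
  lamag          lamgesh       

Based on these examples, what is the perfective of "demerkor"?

dedemerkor

gotigin and kahan both end in -n yet inflect differently (lugotiginori, kahnesh), so the final letter is not what conditions the rule; the last vowel is.
"demerkor" has last vowel 'o'. The stems whose last vowel is 'o' (tobivon → detobivon, sivog → desivog) add the prefix de-.
The other patterns: stems whose last vowel is 'i' add lu- … -ori around the stem; stems whose last vowel is 'a' delete the last vowel and add -esh.
So demerkor → dedemerkor.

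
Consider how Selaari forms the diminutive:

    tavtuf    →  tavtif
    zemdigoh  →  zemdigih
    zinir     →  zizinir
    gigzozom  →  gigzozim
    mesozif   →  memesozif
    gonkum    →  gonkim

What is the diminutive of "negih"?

mesozif and tavtuf both end in -f yet inflect differently (memesozif, tavtif), so the final letter is not what conditions the rule; the last vowel is.
"negih" has last vowel 'i'. The stems whose last vowel is 'i' (mesozif → memesozif, zinir → zizinir) repeat the first consonant+vowel as a prefix.
So negih → nenegih.

nenegih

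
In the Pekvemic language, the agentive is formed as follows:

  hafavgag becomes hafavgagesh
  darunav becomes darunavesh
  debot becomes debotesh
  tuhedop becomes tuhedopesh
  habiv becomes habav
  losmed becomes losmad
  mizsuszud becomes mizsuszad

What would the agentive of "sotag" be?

sotagesh

darunav and habiv both end in -v yet inflect differently (darunavesh, habav), so the final letter is not what conditions the rule; the last vowel is.
"sotag" has last vowel 'a'. The stems whose last vowel is 'a' (hafavgag → hafavgagesh, darunav → darunavesh) add -esh.
So sotag → sotagesh.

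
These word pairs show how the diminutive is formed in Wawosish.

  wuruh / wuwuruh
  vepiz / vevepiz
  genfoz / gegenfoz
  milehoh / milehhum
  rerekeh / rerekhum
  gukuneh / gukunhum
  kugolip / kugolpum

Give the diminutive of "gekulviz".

gekulvzum

"gekulviz" has 3 vowels. The stems with 3 vowels (milehoh → milehhum, rerekeh → rerekhum, gukuneh → gukunhum) delete the last vowel and add -um.
The other pattern: stems with 2 vowels repeat the first consonant+vowel as a prefix.
So gekulviz → gekulvzum.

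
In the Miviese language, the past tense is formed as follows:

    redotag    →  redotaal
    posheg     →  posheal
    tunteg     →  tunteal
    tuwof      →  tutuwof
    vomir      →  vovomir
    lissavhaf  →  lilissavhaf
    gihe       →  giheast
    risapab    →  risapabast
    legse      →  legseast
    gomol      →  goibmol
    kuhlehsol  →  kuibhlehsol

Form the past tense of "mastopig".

redotag and lissavhaf both have last vowel 'a' yet inflect differently (redotaal, lilissavhaf), so the last vowel is not what conditions the rule; the final letter is.
"mastopig" ends in -g. The stems ending in -g (redotag → redotaal, posheg → posheal, tunteg → tunteal) drop the final letter and add -al.
The other patterns: stems ending in -f or -r repeat the first consonant+vowel as a prefix; stems ending in -b or -e add -ast; stems ending in -l insert -ib- after the first vowel.
So mastopig → mastopial.

mastopial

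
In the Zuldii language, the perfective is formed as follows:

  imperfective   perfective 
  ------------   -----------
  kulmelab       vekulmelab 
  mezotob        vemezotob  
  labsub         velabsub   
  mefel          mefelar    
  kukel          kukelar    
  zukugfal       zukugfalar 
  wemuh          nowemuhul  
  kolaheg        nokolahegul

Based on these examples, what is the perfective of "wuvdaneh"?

nowuvdanehul

kulmelab and zukugfal both have last vowel 'a' yet inflect differently (vekulmelab, zukugfalar), so the last vowel is not what conditions the rule; the final letter is.
"wuvdaneh" ends in -h. The one such stem in the data (wemuh → nowemuhul) adds no- … -ul around the stem, so the same rule applies.
The other patterns: stems ending in -b add the prefix ve-; stems ending in -l add -ar.
So wuvdaneh → nowuvdanehul.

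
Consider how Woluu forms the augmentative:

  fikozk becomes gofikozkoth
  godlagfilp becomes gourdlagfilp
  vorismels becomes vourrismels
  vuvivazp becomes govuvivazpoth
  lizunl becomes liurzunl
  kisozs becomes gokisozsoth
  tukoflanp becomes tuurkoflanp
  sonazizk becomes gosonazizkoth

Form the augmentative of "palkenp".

"palkenp" has second-to-last letter 'n'. The stems whose second-to-last letter is 'n' (tukoflanp → tuurkoflanp, lizunl → liurzunl) insert -ur- after the first vowel.
So palkenp → paurlkenp.

paurlkenp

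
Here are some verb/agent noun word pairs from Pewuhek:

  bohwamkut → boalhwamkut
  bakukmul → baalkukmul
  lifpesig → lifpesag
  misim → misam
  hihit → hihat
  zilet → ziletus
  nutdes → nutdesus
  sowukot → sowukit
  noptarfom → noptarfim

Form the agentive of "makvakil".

makvakal

"makvakil" has last vowel 'i'. The stems whose last vowel is 'i' (lifpesig → lifpesag, misim → misam, hihit → hihat) change the last vowel to 'a'.
So makvakil → makvakal.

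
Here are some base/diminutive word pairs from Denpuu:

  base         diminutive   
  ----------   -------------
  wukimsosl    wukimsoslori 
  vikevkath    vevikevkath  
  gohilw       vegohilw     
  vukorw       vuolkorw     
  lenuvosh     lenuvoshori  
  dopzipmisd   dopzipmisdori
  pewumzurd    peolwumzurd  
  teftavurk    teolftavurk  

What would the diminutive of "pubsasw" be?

pubsaswori

"pubsasw" has second-to-last letter 's'. The stems whose second-to-last letter is 's' (dopzipmisd → dopzipmisdori, wukimsosl → wukimsoslori, lenuvosh → lenuvoshori) add -ori.
The other patterns: stems whose second-to-last letter is 'r' insert -ol- after the first vowel; stems whose second-to-last letter is 'l' or 't' add the prefix ve-.
So pubsasw → pubsaswori.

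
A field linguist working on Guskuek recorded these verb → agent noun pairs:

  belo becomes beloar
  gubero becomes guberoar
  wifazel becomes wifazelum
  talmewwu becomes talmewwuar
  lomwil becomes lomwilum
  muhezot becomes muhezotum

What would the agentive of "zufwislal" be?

muhezot and belo both have last vowel 'o' yet inflect differently (muhezotum, beloar), so the last vowel is not what conditions the rule; whether the stem ends in a vowel or a consonant is.
"zufwislal" ends in a consonant. The stems ending in a consonant (muhezot → muhezotum, lomwil → lomwilum, wifazel → wifazelum) add -um.
So zufwislal → zufwislalum.

zufwislalum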